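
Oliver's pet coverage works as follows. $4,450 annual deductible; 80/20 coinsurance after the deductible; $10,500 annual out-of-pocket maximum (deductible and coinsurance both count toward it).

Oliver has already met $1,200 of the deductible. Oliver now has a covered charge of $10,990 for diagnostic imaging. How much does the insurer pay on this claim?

$6,192

$1,200 of the $4,450 deductible is already met, leaving $3,250.
After the $3,250 deductible portion, $10,990 − $3,250 = $7,740 is subject to coinsurance.
Owner's 20% share of $7,740 is $1,548.
Owner responsibility before any cap: $3,250 + $1,548 = $4,798.
Total out-of-pocket so far would be $1,200 + $4,798 = $5,998, below the $10,500 cap — no reduction.
The insurer covers the remainder: $10,990 − $4,798 = $6,192.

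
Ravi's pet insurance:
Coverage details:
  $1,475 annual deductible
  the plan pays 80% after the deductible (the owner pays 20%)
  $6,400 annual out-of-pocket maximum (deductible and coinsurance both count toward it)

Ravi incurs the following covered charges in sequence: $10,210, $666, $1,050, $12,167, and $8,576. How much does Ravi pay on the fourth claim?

#1 ($10,210): deductible takes $1,475, $8,735 remains; coinsurance $8,735 × 20% = $1,747. Owner owes $3,222 (running OOP $3,222).
#2 ($666): deductible already satisfied, so owner's share is 20% × $666 = $133.20. Cost to owner: $133.20. OOP to date $3,355.20.
#3 ($1,050): deductible met; 20% of $1,050 = $210. Cost to owner: $210. OOP to date $3,565.20.
#4 ($12,167): deductible met; 20% of $12,167 = $2,433.40. Owner pays $2,433.40; OOP now $5,998.60.

$2,433.40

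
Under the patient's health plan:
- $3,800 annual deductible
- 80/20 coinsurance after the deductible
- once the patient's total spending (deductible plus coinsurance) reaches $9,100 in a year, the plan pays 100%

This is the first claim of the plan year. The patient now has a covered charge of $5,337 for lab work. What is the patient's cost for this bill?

$4,107.40

Deductible not yet touched, so the first $3,800 of the bill goes to the deductible.
That leaves $5,337 − $3,800 = $1,537 for coinsurance.
Patient's 20% share of $1,537 is $307.40.
So the patient owes $3,800 + $307.40 = $4,107.40 before any cap.
Cumulative spending $0 + $4,107.40 = $4,107.40 stays under the $9,100 maximum.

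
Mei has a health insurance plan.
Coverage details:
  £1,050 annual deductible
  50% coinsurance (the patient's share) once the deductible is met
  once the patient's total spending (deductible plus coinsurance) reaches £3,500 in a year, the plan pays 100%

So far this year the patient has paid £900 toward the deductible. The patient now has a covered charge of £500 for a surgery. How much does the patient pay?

£325

£900 of the £1,050 deductible is already met, leaving £150.
That leaves £500 − £150 = £350 for coinsurance.
50% of £350 = £175 falls to the patient.
So the patient owes £150 + £175 = £325 before any cap.
Cumulative spending £900 + £325 = £1,225 stays under the £3,500 maximum.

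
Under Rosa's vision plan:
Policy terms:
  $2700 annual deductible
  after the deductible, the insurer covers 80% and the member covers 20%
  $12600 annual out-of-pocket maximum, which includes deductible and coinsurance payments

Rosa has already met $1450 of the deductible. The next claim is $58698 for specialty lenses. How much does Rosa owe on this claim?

$1450 of the $2700 deductible is already met, leaving $1250.
The remaining $57448 (= $58698 − $1250) moves to coinsurance.
Coinsurance: $57448 × 20% = $11489.60.
So the member owes $1250 + $11489.60 = $12739.60 before any cap.
Adding $12739.60 to the $1450 already spent would give $14189.60, which exceeds the $12600 cap; the member pays just $12600 − $1450 = $11150.

$11150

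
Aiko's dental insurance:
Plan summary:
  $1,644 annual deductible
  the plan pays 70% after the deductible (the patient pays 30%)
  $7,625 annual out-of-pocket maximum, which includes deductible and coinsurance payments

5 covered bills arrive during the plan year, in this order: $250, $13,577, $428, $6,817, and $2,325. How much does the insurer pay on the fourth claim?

Claim 1 ($250): entire amount goes to the deductible. Patient pays $250; OOP now $250. Plan pays $250 − $250 = $0.
Claim 2 ($13,577): $1,394 to deductible, leaving $12,183; coinsurance $12,183 × 30% = $3,654.90. Patient pays $5,048.90; OOP now $5,298.90. Insurer: $13,577 − $5,048.90 = $8,528.10.
Claim 3 ($428): deductible already satisfied, so patient's share is 30% × $428 = $128.40. Cost to patient: $128.40. OOP to date $5,427.30. Plan pays $428 − $128.40 = $299.60.
Claim 4 ($6,817): deductible met; 30% of $6,817 = $2,045.10. Cost to patient: $2,045.10. OOP to date $7,472.40. Plan pays $6,817 − $2,045.10 = $4,771.90.

$4,771.90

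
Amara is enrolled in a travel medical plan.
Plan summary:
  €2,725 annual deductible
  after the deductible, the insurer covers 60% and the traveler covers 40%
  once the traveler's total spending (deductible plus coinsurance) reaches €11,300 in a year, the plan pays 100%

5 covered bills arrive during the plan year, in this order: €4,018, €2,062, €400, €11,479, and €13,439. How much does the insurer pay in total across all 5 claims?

€20,098

Claim 1 (€4,018): €2,725 to deductible, leaving €1,293; 40% of €1,293 = €517.20. Cost to traveler: €3,242.20. OOP to date €3,242.20. Insurer: €4,018 − €3,242.20 = €775.80.
Claim 2 (€2,062): deductible met; 40% of €2,062 = €824.80. Cost to traveler: €824.80. OOP to date €4,067. Insurer: €2,062 − €824.80 = €1,237.20.
Claim 3 (€400): deductible already satisfied, so traveler's share is 40% × €400 = €160. Traveler owes €160 (running OOP €4,227). Insurer: €400 − €160 = €240.
Claim 4 (€11,479): 40% coinsurance on €11,479 = €4,591.60. Cost to traveler: €4,591.60. OOP to date €8,818.60. Insurer: €11,479 − €4,591.60 = €6,887.40.
Claim 5 (€13,439): deductible already satisfied, so traveler's share is 40% × €13,439 = €5,375.60. OOP would hit €14,194.20 > €11,300, so the cap limits the traveler to €11,300 − €8,818.60 = €2,481.40. Plan pays €13,439 − €2,481.40 = €10,957.60.
Insurer total: €775.80 + €1,237.20 + €240 + €6,887.40 + €10,957.60 = €20,098.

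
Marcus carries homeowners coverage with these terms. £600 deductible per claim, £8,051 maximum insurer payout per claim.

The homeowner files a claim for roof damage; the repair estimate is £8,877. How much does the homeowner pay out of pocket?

Subtract the deductible: £8,877 − £600 = £8,277.
The £8,051 per-incident cap binds; insurer pays £8,051.
The homeowner bears the rest of the original loss: £8,877 − £8,051 = £826.

£826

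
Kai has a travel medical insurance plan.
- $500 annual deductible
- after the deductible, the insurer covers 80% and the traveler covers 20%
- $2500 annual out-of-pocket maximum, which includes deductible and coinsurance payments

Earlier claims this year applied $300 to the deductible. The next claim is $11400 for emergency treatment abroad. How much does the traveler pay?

Deductible still to meet: $500 − $300 = $200.
That leaves $11400 − $200 = $11200 for coinsurance.
Traveler's 20% share of $11200 is $2240.
So the traveler owes $200 + $2240 = $2440 before any cap.
Adding $2440 to the $300 already spent would give $2740, which exceeds the $2500 cap; the traveler pays just $2500 − $300 = $2200.

$2200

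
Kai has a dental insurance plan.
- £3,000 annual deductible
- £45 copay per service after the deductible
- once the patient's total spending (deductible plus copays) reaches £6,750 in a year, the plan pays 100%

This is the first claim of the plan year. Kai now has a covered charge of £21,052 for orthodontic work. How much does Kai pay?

£3,045

Nothing has been paid toward the £3,000 deductible, so the first £3,000 of this charge is applied there.
The remaining £18,052 (= £21,052 − £3,000) moves to the copay.
Copay on this service: £45.
So the patient owes £3,000 + £45 = £3,045 before any cap.
Year-to-date out-of-pocket becomes £0 + £3,045 = £3,045, still under the £6,750 maximum, so no cap applies.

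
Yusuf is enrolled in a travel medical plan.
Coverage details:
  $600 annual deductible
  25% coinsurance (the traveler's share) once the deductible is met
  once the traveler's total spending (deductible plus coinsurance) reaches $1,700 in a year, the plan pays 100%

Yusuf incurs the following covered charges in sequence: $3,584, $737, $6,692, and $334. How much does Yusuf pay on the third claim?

Claim 1 — $3,584: $600 finishes the deductible; $2,984 goes to coinsurance; 25% of $2,984 = $746. Cost to traveler: $1,346. OOP to date $1,346.
Claim 2 — $737: 25% coinsurance on $737 = $184.25. Traveler pays $184.25; OOP now $1,530.25.
Claim 3 — $6,692: deductible met; 25% of $6,692 = $1,673. That would push OOP to $3,203.25, over the $1,700 cap, so traveler pays $1,700 − $1,530.25 = $169.75.

$169.75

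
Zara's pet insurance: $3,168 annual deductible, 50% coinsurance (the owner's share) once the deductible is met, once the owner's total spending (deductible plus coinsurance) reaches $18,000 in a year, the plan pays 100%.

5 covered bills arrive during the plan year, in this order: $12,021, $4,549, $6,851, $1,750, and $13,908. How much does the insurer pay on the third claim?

$3,425.50

#1 ($12,021): $3,168 finishes the deductible; $8,853 goes to coinsurance; 50% of $8,853 = $4,426.50. Cost to owner: $7,594.50. OOP to date $7,594.50. Plan pays $12,021 − $7,594.50 = $4,426.50.
#2 ($4,549): 50% coinsurance on $4,549 = $2,274.50. Owner pays $2,274.50; OOP now $9,869. Insurer: $4,549 − $2,274.50 = $2,274.50.
#3 ($6,851): deductible already satisfied, so owner's share is 50% × $6,851 = $3,425.50. Owner pays $3,425.50; OOP now $13,294.50. Insurer: $6,851 − $3,425.50 = $3,425.50.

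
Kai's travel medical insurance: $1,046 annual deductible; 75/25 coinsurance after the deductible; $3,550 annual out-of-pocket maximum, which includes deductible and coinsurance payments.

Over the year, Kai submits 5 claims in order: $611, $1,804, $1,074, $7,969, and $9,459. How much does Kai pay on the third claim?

Claim 1 ($611): all of it applies to the deductible. Traveler owes $611 (running OOP $611).
Claim 2 ($1,804): $435 finishes the deductible; $1,369 goes to coinsurance; traveler's 25% is $342.25. Traveler owes $777.25 (running OOP $1,388.25).
Claim 3 ($1,074): deductible already satisfied, so traveler's share is 25% × $1,074 = $268.50. Traveler pays $268.50; OOP now $1,656.75.

$268.50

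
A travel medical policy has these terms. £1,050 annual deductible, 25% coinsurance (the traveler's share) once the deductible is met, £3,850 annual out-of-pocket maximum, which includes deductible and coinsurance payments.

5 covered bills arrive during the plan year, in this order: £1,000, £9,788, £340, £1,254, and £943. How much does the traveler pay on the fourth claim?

Claim 1 — £1,000: all of it applies to the deductible. Traveler pays £1,000; OOP now £1,000.
Claim 2 — £9,788: £50 to deductible, leaving £9,738; coinsurance £9,738 × 25% = £2,434.50. Cost to traveler: £2,484.50. OOP to date £3,484.50.
Claim 3 — £340: deductible met; 25% of £340 = £85. Traveler owes £85 (running OOP £3,569.50).
Claim 4 — £1,254: 25% coinsurance on £1,254 = £313.50. Adding that to £3,569.50 gives £3,883, past the £3,850 cap; traveler pays only £3,850 − £3,569.50 = £280.50.

£280.50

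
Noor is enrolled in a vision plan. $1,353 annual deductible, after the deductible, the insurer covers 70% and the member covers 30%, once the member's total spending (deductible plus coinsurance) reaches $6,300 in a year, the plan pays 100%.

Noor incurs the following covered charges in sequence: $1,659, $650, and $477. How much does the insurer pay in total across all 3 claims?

$1,003.10

Claim 1 — $1,659: $1,353 to deductible, leaving $306; coinsurance $306 × 30% = $91.80. Member owes $1,444.80 (running OOP $1,444.80). Plan pays $1,659 − $1,444.80 = $214.20.
Claim 2 — $650: deductible already satisfied, so member's share is 30% × $650 = $195. Member owes $195 (running OOP $1,639.80). Plan pays $650 − $195 = $455.
Claim 3 — $477: 30% coinsurance on $477 = $143.10. Member pays $143.10; OOP now $1,782.90. Insurer: $477 − $143.10 = $333.90.
Insurer total = bills − member's total = $2,786 − $1,782.90 = $1,003.10.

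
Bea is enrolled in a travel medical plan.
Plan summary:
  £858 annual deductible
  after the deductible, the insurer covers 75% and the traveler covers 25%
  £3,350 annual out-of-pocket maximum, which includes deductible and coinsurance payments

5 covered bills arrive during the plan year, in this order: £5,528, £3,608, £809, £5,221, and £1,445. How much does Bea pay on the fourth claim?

Claim 1 (£5,528): £858 to deductible, leaving £4,670; coinsurance £4,670 × 25% = £1,167.50. Cost to traveler: £2,025.50. OOP to date £2,025.50.
Claim 2 (£3,608): 25% coinsurance on £3,608 = £902. Traveler pays £902; OOP now £2,927.50.
Claim 3 (£809): 25% coinsurance on £809 = £202.25. Cost to traveler: £202.25. OOP to date £3,129.75.
Claim 4 (£5,221): 25% coinsurance on £5,221 = £1,305.25. OOP would hit £4,435 > £3,350, so the cap limits the traveler to £3,350 − £3,129.75 = £220.25.

£220.25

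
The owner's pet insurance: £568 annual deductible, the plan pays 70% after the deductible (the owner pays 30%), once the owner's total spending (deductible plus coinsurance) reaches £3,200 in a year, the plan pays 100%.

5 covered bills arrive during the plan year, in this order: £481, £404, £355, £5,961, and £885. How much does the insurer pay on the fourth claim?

£4,172.70

#1 (£481): fully absorbed by the deductible. Owner owes £481 (running OOP £481). Insurer: £481 − £481 = £0.
#2 (£404): £87 finishes the deductible; £317 goes to coinsurance; 30% of £317 = £95.10. Owner pays £182.10; OOP now £663.10. Insurer: £404 − £182.10 = £221.90.
#3 (£355): deductible already satisfied, so owner's share is 30% × £355 = £106.50. Cost to owner: £106.50. OOP to date £769.60. Insurer: £355 − £106.50 = £248.50.
#4 (£5,961): deductible already satisfied, so owner's share is 30% × £5,961 = £1,788.30. Cost to owner: £1,788.30. OOP to date £2,557.90. Plan pays £5,961 − £1,788.30 = £4,172.70.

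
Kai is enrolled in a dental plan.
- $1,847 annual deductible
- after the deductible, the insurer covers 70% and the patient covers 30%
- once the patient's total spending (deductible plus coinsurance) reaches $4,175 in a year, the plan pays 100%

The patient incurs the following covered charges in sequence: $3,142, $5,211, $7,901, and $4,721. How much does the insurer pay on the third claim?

$7,524.80

Claim 1 — $3,142: $1,847 to deductible, leaving $1,295; 30% of $1,295 = $388.50. Cost to patient: $2,235.50. OOP to date $2,235.50. Plan pays $3,142 − $2,235.50 = $906.50.
Claim 2 — $5,211: 30% coinsurance on $5,211 = $1,563.30. Patient pays $1,563.30; OOP now $3,798.80. Plan pays $5,211 − $1,563.30 = $3,647.70.
Claim 3 — $7,901: 30% coinsurance on $7,901 = $2,370.30. Adding that to $3,798.80 gives $6,169.10, past the $4,175 cap; patient pays only $4,175 − $3,798.80 = $376.20. Plan pays $7,901 − $376.20 = $7,524.80.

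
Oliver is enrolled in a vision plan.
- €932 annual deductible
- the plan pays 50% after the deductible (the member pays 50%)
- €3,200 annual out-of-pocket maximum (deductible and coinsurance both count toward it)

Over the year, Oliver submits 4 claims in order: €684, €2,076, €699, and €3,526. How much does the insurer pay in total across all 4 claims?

Bill 1, €684: fully absorbed by the deductible. Member owes €684 (running OOP €684). Insurer: €684 − €684 = €0.
Bill 2, €2,076: €248 to deductible, leaving €1,828; member's 50% is €914. Member owes €1,162 (running OOP €1,846). Insurer: €2,076 − €1,162 = €914.
Bill 3, €699: deductible met; 50% of €699 = €349.50. Member owes €349.50 (running OOP €2,195.50). Insurer: €699 − €349.50 = €349.50.
Bill 4, €3,526: deductible already satisfied, so member's share is 50% × €3,526 = €1,763. That would push OOP to €3,958.50, over the €3,200 cap, so member pays €3,200 − €2,195.50 = €1,004.50. Plan pays €3,526 − €1,004.50 = €2,521.50.
Insurer total: €0 + €914 + €349.50 + €2,521.50 = €3,785.

€3,785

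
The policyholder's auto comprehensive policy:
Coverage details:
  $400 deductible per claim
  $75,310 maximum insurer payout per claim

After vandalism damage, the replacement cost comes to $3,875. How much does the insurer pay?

After the deductible, $3,875 − $400 = $3,475 remains.
$3,475 ≤ $75,310, so the limit doesn't bind; insurer pays $3,475.

$3,475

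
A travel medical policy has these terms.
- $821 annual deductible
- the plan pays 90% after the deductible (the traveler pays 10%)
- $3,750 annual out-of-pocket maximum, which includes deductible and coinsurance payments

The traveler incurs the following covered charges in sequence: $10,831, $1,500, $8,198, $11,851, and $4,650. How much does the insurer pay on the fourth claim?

$10,892.80

Bill 1, $10,831: $821 to deductible, leaving $10,010; 10% of $10,010 = $1,001. Traveler owes $1,822 (running OOP $1,822). Insurer: $10,831 − $1,822 = $9,009.
Bill 2, $1,500: 10% coinsurance on $1,500 = $150. Traveler pays $150; OOP now $1,972. Plan pays $1,500 − $150 = $1,350.
Bill 3, $8,198: 10% coinsurance on $8,198 = $819.80. Traveler pays $819.80; OOP now $2,791.80. Plan pays $8,198 − $819.80 = $7,378.20.
Bill 4, $11,851: deductible met; 10% of $11,851 = $1,185.10. Adding that to $2,791.80 gives $3,976.90, past the $3,750 cap; traveler pays only $3,750 − $2,791.80 = $958.20. Insurer: $11,851 − $958.20 = $10,892.80.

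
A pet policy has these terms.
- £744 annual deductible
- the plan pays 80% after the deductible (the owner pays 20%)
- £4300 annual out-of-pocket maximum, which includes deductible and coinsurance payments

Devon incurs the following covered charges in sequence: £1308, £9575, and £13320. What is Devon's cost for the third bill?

£1528.20

Claim 1 (£1308): deductible takes £744, £564 remains; owner's 20% is £112.80. Owner pays £856.80; OOP now £856.80.
Claim 2 (£9575): deductible already satisfied, so owner's share is 20% × £9575 = £1915. Owner owes £1915 (running OOP £2771.80).
Claim 3 (£13320): 20% coinsurance on £13320 = £2664. That would push OOP to £5435.80, over the £4300 cap, so owner pays £4300 − £2771.80 = £1528.20.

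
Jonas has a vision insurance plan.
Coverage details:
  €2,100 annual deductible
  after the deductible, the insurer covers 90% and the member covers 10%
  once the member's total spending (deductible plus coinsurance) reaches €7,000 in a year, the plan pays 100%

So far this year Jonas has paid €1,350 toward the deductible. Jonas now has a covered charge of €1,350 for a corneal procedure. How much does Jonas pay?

€810

€1,350 of the €2,100 deductible is already met, leaving €750.
The remaining €600 (= €1,350 − €750) moves to coinsurance.
Member's 10% share of €600 is €60.
That puts the member's cost at €750 + €60 = €810 before any cap.
Total out-of-pocket so far would be €1,350 + €810 = €2,160, below the €7,000 cap — no reduction.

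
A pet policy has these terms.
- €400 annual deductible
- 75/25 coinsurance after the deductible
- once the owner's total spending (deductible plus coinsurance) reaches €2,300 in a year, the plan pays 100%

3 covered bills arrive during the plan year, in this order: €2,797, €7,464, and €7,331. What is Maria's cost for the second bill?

Claim 1 (€2,797): €400 finishes the deductible; €2,397 goes to coinsurance; owner's 25% is €599.25. Owner owes €999.25 (running OOP €999.25).
Claim 2 (€7,464): deductible met; 25% of €7,464 = €1,866. That would push OOP to €2,865.25, over the €2,300 cap, so owner pays €2,300 − €999.25 = €1,300.75.

€1,300.75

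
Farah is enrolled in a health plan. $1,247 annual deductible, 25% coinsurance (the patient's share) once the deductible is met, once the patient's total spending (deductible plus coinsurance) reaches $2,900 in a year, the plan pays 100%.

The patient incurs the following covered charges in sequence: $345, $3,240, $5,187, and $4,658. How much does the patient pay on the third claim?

#1 ($345): entire amount goes to the deductible. Patient owes $345 (running OOP $345).
#2 ($3,240): deductible takes $902, $2,338 remains; 25% of $2,338 = $584.50. Patient owes $1,486.50 (running OOP $1,831.50).
#3 ($5,187): 25% coinsurance on $5,187 = $1,296.75. Adding that to $1,831.50 gives $3,128.25, past the $2,900 cap; patient pays only $2,900 − $1,831.50 = $1,068.50.

$1,068.50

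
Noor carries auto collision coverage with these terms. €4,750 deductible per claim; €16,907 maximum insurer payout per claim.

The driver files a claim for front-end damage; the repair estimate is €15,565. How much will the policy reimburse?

Less the €4,750 deductible: €15,565 − €4,750 = €10,815.
€10,815 ≤ €16,907, so the limit doesn't bind; insurer pays €10,815.

€10,815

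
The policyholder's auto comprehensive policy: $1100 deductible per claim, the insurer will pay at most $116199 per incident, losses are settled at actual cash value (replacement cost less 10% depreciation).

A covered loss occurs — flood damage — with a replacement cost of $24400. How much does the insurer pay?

At 10% depreciation, ACV = $24400 − $2440 = $21960.
After the deductible, $21960 − $1100 = $20860 remains.
$20860 ≤ $116199, so the limit doesn't bind; insurer pays $20860.

$20860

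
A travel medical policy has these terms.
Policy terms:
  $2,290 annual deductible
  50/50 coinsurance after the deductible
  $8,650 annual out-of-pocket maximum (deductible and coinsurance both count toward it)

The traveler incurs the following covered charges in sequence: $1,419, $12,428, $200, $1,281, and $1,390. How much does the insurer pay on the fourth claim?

$799.50

Claim 1 — $1,419: entire amount goes to the deductible. Cost to traveler: $1,419. OOP to date $1,419. Plan pays $1,419 − $1,419 = $0.
Claim 2 — $12,428: $871 to deductible, leaving $11,557; coinsurance $11,557 × 50% = $5,778.50. Cost to traveler: $6,649.50. OOP to date $8,068.50. Plan pays $12,428 − $6,649.50 = $5,778.50.
Claim 3 — $200: deductible met; 50% of $200 = $100. Traveler pays $100; OOP now $8,168.50. Plan pays $200 − $100 = $100.
Claim 4 — $1,281: deductible met; 50% of $1,281 = $640.50. That would push OOP to $8,809, over the $8,650 cap, so traveler pays $8,650 − $8,168.50 = $481.50. Plan pays $1,281 − $481.50 = $799.50.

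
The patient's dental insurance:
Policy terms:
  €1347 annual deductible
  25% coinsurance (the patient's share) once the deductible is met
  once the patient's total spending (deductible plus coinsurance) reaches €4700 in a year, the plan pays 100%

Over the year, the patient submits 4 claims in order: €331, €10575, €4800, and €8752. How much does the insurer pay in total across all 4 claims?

€19758

#1 (€331): all of it applies to the deductible. Patient pays €331; OOP now €331. Insurer: €331 − €331 = €0.
#2 (€10575): deductible takes €1016, €9559 remains; 25% of €9559 = €2389.75. Patient owes €3405.75 (running OOP €3736.75). Insurer: €10575 − €3405.75 = €7169.25.
#3 (€4800): 25% coinsurance on €4800 = €1200. Adding that to €3736.75 gives €4936.75, past the €4700 cap; patient pays only €4700 − €3736.75 = €963.25. Plan pays €4800 − €963.25 = €3836.75.
#4 (€8752): deductible met; 25% of €8752 = €2188. Adding that to €4700 gives €6888, past the €4700 cap; patient pays only €4700 − €4700 = €0. Plan pays €8752 − €0 = €8752.
Insurer total: €0 + €7169.25 + €3836.75 + €8752 = €19758.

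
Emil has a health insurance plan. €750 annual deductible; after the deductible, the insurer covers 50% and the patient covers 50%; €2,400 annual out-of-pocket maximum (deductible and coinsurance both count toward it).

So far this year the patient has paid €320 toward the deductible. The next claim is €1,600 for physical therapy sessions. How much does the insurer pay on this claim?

€585

€320 of the €750 deductible is already met, leaving €430.
That leaves €1,600 − €430 = €1,170 for coinsurance.
50% of €1,170 = €585 falls to the patient.
So the patient owes €430 + €585 = €1,015 before any cap.
Total out-of-pocket so far would be €320 + €1,015 = €1,335, below the €2,400 cap — no reduction.
The insurer covers the remainder: €1,600 − €1,015 = €585.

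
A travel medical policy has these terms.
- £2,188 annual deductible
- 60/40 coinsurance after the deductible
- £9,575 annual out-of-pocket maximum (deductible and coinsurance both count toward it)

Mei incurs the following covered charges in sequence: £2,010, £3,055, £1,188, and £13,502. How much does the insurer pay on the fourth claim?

£8,101.20

Claim 1 — £2,010: fully absorbed by the deductible. Traveler pays £2,010; OOP now £2,010. Insurer: £2,010 − £2,010 = £0.
Claim 2 — £3,055: deductible takes £178, £2,877 remains; 40% of £2,877 = £1,150.80. Cost to traveler: £1,328.80. OOP to date £3,338.80. Insurer: £3,055 − £1,328.80 = £1,726.20.
Claim 3 — £1,188: 40% coinsurance on £1,188 = £475.20. Cost to traveler: £475.20. OOP to date £3,814. Plan pays £1,188 − £475.20 = £712.80.
Claim 4 — £13,502: deductible already satisfied, so traveler's share is 40% × £13,502 = £5,400.80. Traveler pays £5,400.80; OOP now £9,214.80. Plan pays £13,502 − £5,400.80 = £8,101.20.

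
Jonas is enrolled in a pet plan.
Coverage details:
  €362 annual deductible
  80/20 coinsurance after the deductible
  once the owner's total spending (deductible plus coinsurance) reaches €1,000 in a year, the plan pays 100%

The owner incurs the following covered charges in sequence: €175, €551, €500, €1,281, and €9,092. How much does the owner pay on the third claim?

#1 (€175): all of it applies to the deductible. Owner owes €175 (running OOP €175).
#2 (€551): €187 finishes the deductible; €364 goes to coinsurance; 20% of €364 = €72.80. Owner owes €259.80 (running OOP €434.80).
#3 (€500): 20% coinsurance on €500 = €100. Owner pays €100; OOP now €534.80.

€100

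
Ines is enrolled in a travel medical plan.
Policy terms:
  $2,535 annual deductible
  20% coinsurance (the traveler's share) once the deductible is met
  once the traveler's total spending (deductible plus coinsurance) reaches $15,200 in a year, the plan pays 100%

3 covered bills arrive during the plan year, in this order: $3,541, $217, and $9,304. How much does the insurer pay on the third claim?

$7,443.20

Bill 1, $3,541: $2,535 finishes the deductible; $1,006 goes to coinsurance; 20% of $1,006 = $201.20. Traveler owes $2,736.20 (running OOP $2,736.20). Plan pays $3,541 − $2,736.20 = $804.80.
Bill 2, $217: 20% coinsurance on $217 = $43.40. Traveler pays $43.40; OOP now $2,779.60. Plan pays $217 − $43.40 = $173.60.
Bill 3, $9,304: 20% coinsurance on $9,304 = $1,860.80. Cost to traveler: $1,860.80. OOP to date $4,640.40. Insurer: $9,304 − $1,860.80 = $7,443.20.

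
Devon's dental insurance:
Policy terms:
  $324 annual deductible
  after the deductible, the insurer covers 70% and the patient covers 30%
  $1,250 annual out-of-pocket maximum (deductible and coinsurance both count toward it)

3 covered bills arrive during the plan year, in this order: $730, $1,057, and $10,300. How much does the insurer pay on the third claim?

$9,812.90

Claim 1 ($730): $324 to deductible, leaving $406; coinsurance $406 × 30% = $121.80. Patient pays $445.80; OOP now $445.80. Plan pays $730 − $445.80 = $284.20.
Claim 2 ($1,057): 30% coinsurance on $1,057 = $317.10. Patient pays $317.10; OOP now $762.90. Insurer: $1,057 − $317.10 = $739.90.
Claim 3 ($10,300): deductible already satisfied, so patient's share is 30% × $10,300 = $3,090. OOP would hit $3,852.90 > $1,250, so the cap limits the patient to $1,250 − $762.90 = $487.10. Plan pays $10,300 − $487.10 = $9,812.90.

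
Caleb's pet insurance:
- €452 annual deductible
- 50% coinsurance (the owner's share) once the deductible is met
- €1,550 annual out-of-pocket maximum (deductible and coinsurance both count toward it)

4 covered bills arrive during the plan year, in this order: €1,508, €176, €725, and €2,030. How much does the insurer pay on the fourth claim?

Bill 1, €1,508: €452 to deductible, leaving €1,056; coinsurance €1,056 × 50% = €528. Owner pays €980; OOP now €980. Insurer: €1,508 − €980 = €528.
Bill 2, €176: deductible already satisfied, so owner's share is 50% × €176 = €88. Owner owes €88 (running OOP €1,068). Plan pays €176 − €88 = €88.
Bill 3, €725: deductible already satisfied, so owner's share is 50% × €725 = €362.50. Owner pays €362.50; OOP now €1,430.50. Insurer: €725 − €362.50 = €362.50.
Bill 4, €2,030: deductible met; 50% of €2,030 = €1,015. That would push OOP to €2,445.50, over the €1,550 cap, so owner pays €1,550 − €1,430.50 = €119.50. Insurer: €2,030 − €119.50 = €1,910.50.

€1,910.50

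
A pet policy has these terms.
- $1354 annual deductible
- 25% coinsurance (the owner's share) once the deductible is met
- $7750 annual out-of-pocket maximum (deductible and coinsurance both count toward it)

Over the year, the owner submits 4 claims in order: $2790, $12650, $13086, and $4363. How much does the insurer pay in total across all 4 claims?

#1 ($2790): $1354 finishes the deductible; $1436 goes to coinsurance; owner's 25% is $359. Cost to owner: $1713. OOP to date $1713. Plan pays $2790 − $1713 = $1077.
#2 ($12650): 25% coinsurance on $12650 = $3162.50. Owner pays $3162.50; OOP now $4875.50. Insurer: $12650 − $3162.50 = $9487.50.
#3 ($13086): deductible already satisfied, so owner's share is 25% × $13086 = $3271.50. That would push OOP to $8147, over the $7750 cap, so owner pays $7750 − $4875.50 = $2874.50. Insurer: $13086 − $2874.50 = $10211.50.
#4 ($4363): deductible met; 25% of $4363 = $1090.75. OOP would hit $8840.75 > $7750, so the cap limits the owner to $7750 − $7750 = $0. Plan pays $4363 − $0 = $4363.
Insurer total = bills − owner's total = $32889 − $7750 = $25139.

$25139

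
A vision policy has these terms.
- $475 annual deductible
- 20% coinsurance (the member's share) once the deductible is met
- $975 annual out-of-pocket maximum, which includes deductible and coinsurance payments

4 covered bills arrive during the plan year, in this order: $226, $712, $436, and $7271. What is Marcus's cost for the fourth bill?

$320.20

Claim 1 ($226): entire amount goes to the deductible. Cost to member: $226. OOP to date $226.
Claim 2 ($712): $249 finishes the deductible; $463 goes to coinsurance; coinsurance $463 × 20% = $92.60. Member pays $341.60; OOP now $567.60.
Claim 3 ($436): 20% coinsurance on $436 = $87.20. Member pays $87.20; OOP now $654.80.
Claim 4 ($7271): 20% coinsurance on $7271 = $1454.20. OOP would hit $2109 > $975, so the cap limits the member to $975 − $654.80 = $320.20.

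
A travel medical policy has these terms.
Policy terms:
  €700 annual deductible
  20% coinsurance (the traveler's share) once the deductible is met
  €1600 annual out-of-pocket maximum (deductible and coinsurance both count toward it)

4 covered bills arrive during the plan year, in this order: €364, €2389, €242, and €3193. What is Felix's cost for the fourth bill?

Claim 1 — €364: fully absorbed by the deductible. Traveler pays €364; OOP now €364.
Claim 2 — €2389: deductible takes €336, €2053 remains; traveler's 20% is €410.60. Traveler pays €746.60; OOP now €1110.60.
Claim 3 — €242: deductible met; 20% of €242 = €48.40. Traveler pays €48.40; OOP now €1159.
Claim 4 — €3193: deductible met; 20% of €3193 = €638.60. Adding that to €1159 gives €1797.60, past the €1600 cap; traveler pays only €1600 − €1159 = €441.

€441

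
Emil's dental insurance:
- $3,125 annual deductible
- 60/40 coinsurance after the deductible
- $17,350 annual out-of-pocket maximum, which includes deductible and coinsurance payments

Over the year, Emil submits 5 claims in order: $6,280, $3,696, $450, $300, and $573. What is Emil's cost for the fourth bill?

Claim 1 — $6,280: $3,125 to deductible, leaving $3,155; 40% of $3,155 = $1,262. Patient owes $4,387 (running OOP $4,387).
Claim 2 — $3,696: 40% coinsurance on $3,696 = $1,478.40. Cost to patient: $1,478.40. OOP to date $5,865.40.
Claim 3 — $450: 40% coinsurance on $450 = $180. Patient pays $180; OOP now $6,045.40.
Claim 4 — $300: 40% coinsurance on $300 = $120. Patient owes $120 (running OOP $6,165.40).

$120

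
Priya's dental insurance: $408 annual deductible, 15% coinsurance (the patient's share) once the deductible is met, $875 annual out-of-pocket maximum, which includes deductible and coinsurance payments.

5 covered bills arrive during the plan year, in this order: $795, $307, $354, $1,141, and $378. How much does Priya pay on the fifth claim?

Bill 1, $795: $408 to deductible, leaving $387; patient's 15% is $58.05. Patient pays $466.05; OOP now $466.05.
Bill 2, $307: deductible already satisfied, so patient's share is 15% × $307 = $46.05. Patient owes $46.05 (running OOP $512.10).
Bill 3, $354: 15% coinsurance on $354 = $53.10. Cost to patient: $53.10. OOP to date $565.20.
Bill 4, $1,141: 15% coinsurance on $1,141 = $171.15. Cost to patient: $171.15. OOP to date $736.35.
Bill 5, $378: 15% coinsurance on $378 = $56.70. Cost to patient: $56.70. OOP to date $793.05.

$56.70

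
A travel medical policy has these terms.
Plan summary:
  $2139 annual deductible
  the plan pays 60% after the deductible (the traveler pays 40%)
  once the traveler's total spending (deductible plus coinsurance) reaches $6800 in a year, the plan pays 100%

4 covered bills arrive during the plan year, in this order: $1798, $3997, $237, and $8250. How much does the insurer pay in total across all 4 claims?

Bill 1, $1798: fully absorbed by the deductible. Traveler owes $1798 (running OOP $1798). Insurer: $1798 − $1798 = $0.
Bill 2, $3997: $341 finishes the deductible; $3656 goes to coinsurance; traveler's 40% is $1462.40. Cost to traveler: $1803.40. OOP to date $3601.40. Plan pays $3997 − $1803.40 = $2193.60.
Bill 3, $237: deductible already satisfied, so traveler's share is 40% × $237 = $94.80. Traveler owes $94.80 (running OOP $3696.20). Plan pays $237 − $94.80 = $142.20.
Bill 4, $8250: deductible already satisfied, so traveler's share is 40% × $8250 = $3300. OOP would hit $6996.20 > $6800, so the cap limits the traveler to $6800 − $3696.20 = $3103.80. Plan pays $8250 − $3103.80 = $5146.20.
Insurer total = bills − traveler's total = $14282 − $6800 = $7482.

$7482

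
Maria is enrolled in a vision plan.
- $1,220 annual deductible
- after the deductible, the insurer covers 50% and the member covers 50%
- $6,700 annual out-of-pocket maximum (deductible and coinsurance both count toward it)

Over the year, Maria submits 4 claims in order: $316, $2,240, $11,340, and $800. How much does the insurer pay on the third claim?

$6,528

Claim 1 ($316): entire amount goes to the deductible. Member owes $316 (running OOP $316). Plan pays $316 − $316 = $0.
Claim 2 ($2,240): $904 finishes the deductible; $1,336 goes to coinsurance; 50% of $1,336 = $668. Member owes $1,572 (running OOP $1,888). Insurer: $2,240 − $1,572 = $668.
Claim 3 ($11,340): deductible met; 50% of $11,340 = $5,670. OOP would hit $7,558 > $6,700, so the cap limits the member to $6,700 − $1,888 = $4,812. Insurer: $11,340 − $4,812 = $6,528.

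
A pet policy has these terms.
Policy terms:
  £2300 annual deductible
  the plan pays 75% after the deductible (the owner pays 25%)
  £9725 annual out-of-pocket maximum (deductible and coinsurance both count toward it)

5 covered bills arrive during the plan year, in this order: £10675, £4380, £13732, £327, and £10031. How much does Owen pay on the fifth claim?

£721.50

#1 (£10675): deductible takes £2300, £8375 remains; owner's 25% is £2093.75. Owner owes £4393.75 (running OOP £4393.75).
#2 (£4380): 25% coinsurance on £4380 = £1095. Cost to owner: £1095. OOP to date £5488.75.
#3 (£13732): deductible met; 25% of £13732 = £3433. Owner owes £3433 (running OOP £8921.75).
#4 (£327): deductible met; 25% of £327 = £81.75. Owner pays £81.75; OOP now £9003.50.
#5 (£10031): deductible already satisfied, so owner's share is 25% × £10031 = £2507.75. OOP would hit £11511.25 > £9725, so the cap limits the owner to £9725 − £9003.50 = £721.50.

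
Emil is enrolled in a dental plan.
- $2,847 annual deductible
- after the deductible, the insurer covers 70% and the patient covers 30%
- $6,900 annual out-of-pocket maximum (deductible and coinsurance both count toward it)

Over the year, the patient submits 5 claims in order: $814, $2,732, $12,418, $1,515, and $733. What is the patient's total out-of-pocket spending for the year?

#1 ($814): fully absorbed by the deductible. Cost to patient: $814. OOP to date $814.
#2 ($2,732): $2,033 finishes the deductible; $699 goes to coinsurance; patient's 30% is $209.70. Patient pays $2,242.70; OOP now $3,056.70.
#3 ($12,418): 30% coinsurance on $12,418 = $3,725.40. Patient owes $3,725.40 (running OOP $6,782.10).
#4 ($1,515): deductible met; 30% of $1,515 = $454.50. OOP would hit $7,236.60 > $6,900, so the cap limits the patient to $6,900 − $6,782.10 = $117.90.
#5 ($733): deductible already satisfied, so patient's share is 30% × $733 = $219.90. That would push OOP to $7,119.90, over the $6,900 cap, so patient pays $6,900 − $6,900 = $0.
Summing the patient's payments: $814 + $2,242.70 + $3,725.40 + $117.90 + $0 = $6,900.

$6,900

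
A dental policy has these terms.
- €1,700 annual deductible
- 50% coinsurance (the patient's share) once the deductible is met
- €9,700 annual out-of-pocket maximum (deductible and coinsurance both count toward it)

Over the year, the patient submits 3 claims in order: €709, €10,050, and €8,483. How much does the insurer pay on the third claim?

Claim 1 — €709: all of it applies to the deductible. Cost to patient: €709. OOP to date €709. Plan pays €709 − €709 = €0.
Claim 2 — €10,050: €991 to deductible, leaving €9,059; patient's 50% is €4,529.50. Cost to patient: €5,520.50. OOP to date €6,229.50. Plan pays €10,050 − €5,520.50 = €4,529.50.
Claim 3 — €8,483: deductible met; 50% of €8,483 = €4,241.50. Adding that to €6,229.50 gives €10,471, past the €9,700 cap; patient pays only €9,700 − €6,229.50 = €3,470.50. Plan pays €8,483 − €3,470.50 = €5,012.50.

€5,012.50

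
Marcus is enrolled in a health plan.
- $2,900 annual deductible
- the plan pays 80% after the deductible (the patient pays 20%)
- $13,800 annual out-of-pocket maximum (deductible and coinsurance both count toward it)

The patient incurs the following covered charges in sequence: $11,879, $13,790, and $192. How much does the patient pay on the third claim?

#1 ($11,879): deductible takes $2,900, $8,979 remains; patient's 20% is $1,795.80. Cost to patient: $4,695.80. OOP to date $4,695.80.
#2 ($13,790): deductible met; 20% of $13,790 = $2,758. Patient owes $2,758 (running OOP $7,453.80).
#3 ($192): deductible already satisfied, so patient's share is 20% × $192 = $38.40. Patient owes $38.40 (running OOP $7,492.20).

$38.40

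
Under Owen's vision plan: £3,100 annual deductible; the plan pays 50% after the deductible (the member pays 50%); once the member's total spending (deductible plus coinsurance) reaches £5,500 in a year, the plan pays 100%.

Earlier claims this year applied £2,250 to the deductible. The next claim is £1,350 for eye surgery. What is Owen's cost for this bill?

£2,250 of the £3,100 deductible is already met, leaving £850.
After the £850 deductible portion, £1,350 − £850 = £500 is subject to coinsurance.
Coinsurance: £500 × 50% = £250.
That puts the member's cost at £850 + £250 = £1,100 before any cap.
Total out-of-pocket so far would be £2,250 + £1,100 = £3,350, below the £5,500 cap — no reduction.

£1,100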